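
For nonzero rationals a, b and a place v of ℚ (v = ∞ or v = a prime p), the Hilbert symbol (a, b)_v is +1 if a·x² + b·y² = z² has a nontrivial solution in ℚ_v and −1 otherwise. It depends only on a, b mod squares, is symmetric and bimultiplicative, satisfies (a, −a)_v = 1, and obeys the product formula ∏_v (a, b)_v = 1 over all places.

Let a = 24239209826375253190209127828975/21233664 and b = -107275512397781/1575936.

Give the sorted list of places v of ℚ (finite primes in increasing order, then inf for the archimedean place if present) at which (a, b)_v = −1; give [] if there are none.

Mod squares: a ≡ 1924111, b ≡ -78888551. Check v ∈ {∞, 2, 3, 5, 7, 13, 17, 19, 23, 37, 41}.
v=7: a=7^5·(≡4), b=7^1·(≡1) mod 7; (4|7)=+1, (1|7)=+1; (−1)^{5·1·3}·(+1)^1·(+1)^5 = -1.
v=17: a=17^1·(≡5), b=17^3·(≡15) mod 17; (5|17)=-1, (15|17)=+1; (−1)^{1·3·8}·(-1)^3·(+1)^1 = -1.
v=2: v_2(a)=-18, v_2(b)=-10; units ≡ 7, 1 (mod 8); ε·ε+αω+βω = 1·0+-18·0+-10·0 ≡ 0  ⇒  (a,b)_2 = +1.
v=37: a=37^3·(≡5), b=37^1·(≡6) mod 37; (5|37)=-1, (6|37)=-1; (−1)^{3·1·18}·(-1)^1·(-1)^3 = +1.
v=19: a=19^3·(≡12), b=19^-1·(≡8) mod 19; (12|19)=-1, (8|19)=-1; (−1)^{3·-1·9}·(-1)^-1·(-1)^3 = -1.
v=∞: 1924111 > 0 and -78888551 < 0  ⇒  (a,b)_∞ = +1.
v=23: a=23^3·(≡13), b=23^3·(≡21) mod 23; (13|23)=+1, (21|23)=-1; (−1)^{3·3·11}·(+1)^3·(-1)^3 = +1.
v=3: a=3^-4·(≡1), b=3^-4·(≡1) mod 3; (1|3)=+1, (1|3)=+1; (−1)^{-4·-4·1}·(+1)^-4·(+1)^-4 = +1.
v=5: a=5^2·(≡1), b=5^0·(≡4) mod 5; (1|5)=+1, (4|5)=+1; (−1)^{2·0·2}·(+1)^0·(+1)^2 = +1.
v=13: a=13^2·(≡6), b=13^2·(≡12) mod 13; (6|13)=-1, (12|13)=+1; (−1)^{2·2·6}·(-1)^2·(+1)^2 = +1.
v=41: a=41^6·(≡15), b=41^1·(≡13) mod 41; (15|41)=-1, (13|41)=-1; (−1)^{6·1·20}·(-1)^1·(-1)^6 = -1.
|Ram(1924111, -78888551)| = 4, even; anisotropic at {7, 17, 19, 41}.

[7, 17, 19, 41]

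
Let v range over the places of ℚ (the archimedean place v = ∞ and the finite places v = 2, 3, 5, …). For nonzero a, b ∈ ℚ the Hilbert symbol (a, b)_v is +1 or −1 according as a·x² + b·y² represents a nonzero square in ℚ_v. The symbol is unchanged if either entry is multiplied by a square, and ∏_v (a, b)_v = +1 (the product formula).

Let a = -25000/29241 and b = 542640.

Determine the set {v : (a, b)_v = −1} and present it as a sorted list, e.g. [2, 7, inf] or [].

[3, 17]

Mod squares: a ≡ -10, b ≡ 33915. Check v ∈ {∞, 2, 3, 5, 7, 17, 19}.
v=∞: -10 < 0 and 33915 > 0  ⇒  (a,b)_∞ = +1.
v=5: a=5^5·(≡2), b=5^1·(≡3) mod 5; (2|5)=-1, (3|5)=-1; (−1)^{5·1·2}·(-1)^1·(-1)^5 = +1.
v=7: a=7^0·(≡2), b=7^1·(≡2) mod 7; (2|7)=+1, (2|7)=+1; (−1)^{0·1·3}·(+1)^1·(+1)^0 = +1.
v=2: v_2(a)=3, v_2(b)=4; units ≡ 3, 3 (mod 8); ε·ε+αω+βω = 1·1+3·1+4·1 ≡ 0  ⇒  (a,b)_2 = +1.
v=19: a=19^-2·(≡16), b=19^1·(≡3) mod 19; (16|19)=+1, (3|19)=-1; (−1)^{-2·1·9}·(+1)^1·(-1)^-2 = +1.
v=3: a=3^-4·(≡2), b=3^1·(≡1) mod 3; (2|3)=-1, (1|3)=+1; (−1)^{-4·1·1}·(-1)^1·(+1)^-4 = -1.
v=17: a=17^0·(≡7), b=17^1·(≡11) mod 17; (7|17)=-1, (11|17)=-1; (−1)^{0·1·8}·(-1)^1·(-1)^0 = -1.
Ram(-10, 33915) = {3, 17}; no ℚ_3-point on the conic.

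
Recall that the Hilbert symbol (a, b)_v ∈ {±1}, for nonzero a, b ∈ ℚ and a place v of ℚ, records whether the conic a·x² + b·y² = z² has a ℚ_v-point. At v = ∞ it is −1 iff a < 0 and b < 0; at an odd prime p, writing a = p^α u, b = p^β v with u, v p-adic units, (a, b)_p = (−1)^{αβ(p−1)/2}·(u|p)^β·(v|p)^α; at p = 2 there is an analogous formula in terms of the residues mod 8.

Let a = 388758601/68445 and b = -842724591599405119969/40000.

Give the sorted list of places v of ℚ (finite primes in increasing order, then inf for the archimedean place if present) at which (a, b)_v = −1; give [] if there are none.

Mod squares: a ≡ 327845, b ≡ -65569. Check v ∈ {∞, 2, 3, 5, 7, 11, 13, 17, 19, 29}.
v=3: a=3^-4·(≡2), b=3^0·(≡2) mod 3; (2|3)=-1, (2|3)=-1; (−1)^{-4·0·1}·(-1)^0·(-1)^-4 = +1.
v=5: a=5^-1·(≡4), b=5^-4·(≡4) mod 5; (4|5)=+1, (4|5)=+1; (−1)^{-1·-4·2}·(+1)^-4·(+1)^-1 = +1.
v=19: a=19^1·(≡18), b=19^5·(≡7) mod 19; (18|19)=-1, (7|19)=+1; (−1)^{1·5·9}·(-1)^5·(+1)^1 = +1.
v=29: a=29^1·(≡9), b=29^3·(≡7) mod 29; (9|29)=+1, (7|29)=+1; (−1)^{1·3·14}·(+1)^3·(+1)^1 = +1.
v=13: a=13^-2·(≡5), b=13^2·(≡4) mod 13; (5|13)=-1, (4|13)=+1; (−1)^{-2·2·6}·(-1)^2·(+1)^-2 = +1.
v=7: a=7^3·(≡5), b=7^5·(≡5) mod 7; (5|7)=-1, (5|7)=-1; (−1)^{3·5·3}·(-1)^5·(-1)^3 = -1.
v=2: v_2(a)=0, v_2(b)=-6; units ≡ 5, 7 (mod 8); ε·ε+αω+βω = 0·1+0·0+-6·1 ≡ 0  ⇒  (a,b)_2 = +1.
v=∞: 327845 > 0 and -65569 < 0  ⇒  (a,b)_∞ = +1.
v=11: a=11^2·(≡4), b=11^0·(≡8) mod 11; (4|11)=+1, (8|11)=-1; (−1)^{2·0·5}·(+1)^0·(-1)^2 = +1.
v=17: a=17^1·(≡14), b=17^3·(≡4) mod 17; (14|17)=-1, (4|17)=+1; (−1)^{1·3·8}·(-1)^3·(+1)^1 = -1.
(327845, -65569 / ℚ) ramifies at {7, 17}: a division algebra.

[7, 17]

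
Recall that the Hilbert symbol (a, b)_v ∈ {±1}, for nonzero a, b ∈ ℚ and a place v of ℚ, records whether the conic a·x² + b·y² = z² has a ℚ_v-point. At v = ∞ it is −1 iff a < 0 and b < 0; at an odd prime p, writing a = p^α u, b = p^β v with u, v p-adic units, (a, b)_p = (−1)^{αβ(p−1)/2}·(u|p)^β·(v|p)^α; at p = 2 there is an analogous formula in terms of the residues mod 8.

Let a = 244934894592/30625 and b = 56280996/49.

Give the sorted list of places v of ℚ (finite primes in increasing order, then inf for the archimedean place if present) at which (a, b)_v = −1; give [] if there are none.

[17, 29, 37, 47]

(a, b) ≡ (26577137, 1563361) mod (ℚ^×)²; places V = {2, 3, 5, 7, 17, 29, 31, 37, 47, ∞}.
(a,b)_∞: sgn(26577137)=+, sgn(1563361)=+, so +1.
(a,b)_5: α=-4, u≡3; β=0, v≡4 (mod 5); (3|5)=-1, (4|5)=+1; sign (−1)^0·-1^0·+1^-4 = +1.
(a,b)_2: α=10, β=2; u≡1, v≡1 (mod 8); ε(u)ε(v)=0·0, αω(v)=10·0, βω(u)=2·0; sum ≡ 0  ⇒  +1.
(a,b)_31: α=1, u≡27; β=1, v≡19 (mod 31); (27|31)=-1, (19|31)=+1; sign (−1)^1·-1^1·+1^1 = +1.
(a,b)_29: α=1, u≡1; β=1, v≡8 (mod 29); (1|29)=+1, (8|29)=-1; sign (−1)^0·+1^1·-1^1 = -1.
(a,b)_47: α=1, u≡2; β=1, v≡1 (mod 47); (2|47)=+1, (1|47)=+1; sign (−1)^1·+1^1·+1^1 = -1.
(a,b)_3: α=2, u≡2; β=2, v≡1 (mod 3); (2|3)=-1, (1|3)=+1; sign (−1)^0·-1^2·+1^2 = +1.
(a,b)_7: α=-2, u≡5; β=-2, v≡2 (mod 7); (5|7)=-1, (2|7)=+1; sign (−1)^0·-1^-2·+1^-2 = +1.
(a,b)_37: α=1, u≡8; β=1, v≡34 (mod 37); (8|37)=-1, (34|37)=+1; sign (−1)^0·-1^1·+1^1 = -1.
(a,b)_17: α=1, u≡6; β=0, v≡10 (mod 17); (6|17)=-1, (10|17)=-1; sign (−1)^0·-1^0·-1^1 = -1.
(26577137, 1563361 / ℚ) ramifies at {17, 29, 37, 47}: a division algebra.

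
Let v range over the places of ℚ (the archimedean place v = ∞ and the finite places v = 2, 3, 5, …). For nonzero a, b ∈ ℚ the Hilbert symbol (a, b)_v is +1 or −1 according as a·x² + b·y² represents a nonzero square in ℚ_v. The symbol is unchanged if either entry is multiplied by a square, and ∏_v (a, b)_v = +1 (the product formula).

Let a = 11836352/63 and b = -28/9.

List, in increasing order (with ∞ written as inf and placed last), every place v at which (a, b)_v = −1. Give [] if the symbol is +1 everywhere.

Mod squares: a ≡ 1294601, b ≡ -7. Check v ∈ {∞, 2, 3, 7, 11, 17, 23, 43}.
v=17: a=17^1·(≡6), b=17^0·(≡12) mod 17; (6|17)=-1, (12|17)=-1; (−1)^{1·0·8}·(-1)^0·(-1)^1 = -1.
v=2: v_2(a)=6, v_2(b)=2; units ≡ 1, 1 (mod 8); ε·ε+αω+βω = 0·0+6·0+2·0 ≡ 0  ⇒  (a,b)_2 = +1.
v=11: a=11^1·(≡7), b=11^0·(≡3) mod 11; (7|11)=-1, (3|11)=+1; (−1)^{1·0·5}·(-1)^0·(+1)^1 = +1.
v=43: a=43^1·(≡29), b=43^0·(≡16) mod 43; (29|43)=-1, (16|43)=+1; (−1)^{1·0·21}·(-1)^0·(+1)^1 = +1.
v=7: a=7^-1·(≡5), b=7^1·(≡5) mod 7; (5|7)=-1, (5|7)=-1; (−1)^{-1·1·3}·(-1)^1·(-1)^-1 = -1.
v=∞: 1294601 > 0 and -7 < 0  ⇒  (a,b)_∞ = +1.
v=3: a=3^-2·(≡2), b=3^-2·(≡2) mod 3; (2|3)=-1, (2|3)=-1; (−1)^{-2·-2·1}·(-1)^-2·(-1)^-2 = +1.
v=23: a=23^1·(≡4), b=23^0·(≡2) mod 23; (4|23)=+1, (2|23)=+1; (−1)^{1·0·11}·(+1)^0·(+1)^1 = +1.
|Ram(1294601, -7)| = 2, even; anisotropic at {7, 17}.

[7, 17]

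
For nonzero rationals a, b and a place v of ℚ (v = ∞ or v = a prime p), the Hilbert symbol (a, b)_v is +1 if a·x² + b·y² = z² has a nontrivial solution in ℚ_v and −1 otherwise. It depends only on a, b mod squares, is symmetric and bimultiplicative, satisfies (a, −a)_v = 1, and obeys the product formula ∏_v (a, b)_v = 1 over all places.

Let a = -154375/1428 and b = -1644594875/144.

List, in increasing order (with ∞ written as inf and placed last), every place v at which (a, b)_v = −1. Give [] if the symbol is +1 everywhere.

(a, b) ≡ (-88179, -124355) mod (ℚ^×)²; places V = {2, 3, 5, 7, 11, 13, 17, 19, 23, ∞}.
(a,b)_23: α=0, u≡12; β=2, v≡2 (mod 23); (12|23)=+1, (2|23)=+1; sign (−1)^0·+1^2·+1^0 = +1.
(a,b)_13: α=1, u≡3; β=0, v≡12 (mod 13); (3|13)=+1, (12|13)=+1; sign (−1)^0·+1^0·+1^1 = +1.
(a,b)_7: α=-1, u≡3; β=1, v≡4 (mod 7); (3|7)=-1, (4|7)=+1; sign (−1)^1·-1^1·+1^-1 = +1.
(a,b)_∞: sgn(-88179)=−, sgn(-124355)=−, so -1.
(a,b)_5: α=4, u≡1; β=3, v≡4 (mod 5); (1|5)=+1, (4|5)=+1; sign (−1)^0·+1^3·+1^4 = +1.
(a,b)_2: α=-2, β=-4; u≡5, v≡5 (mod 8); ε(u)ε(v)=0·0, αω(v)=-2·1, βω(u)=-4·1; sum ≡ 0  ⇒  +1.
(a,b)_17: α=-1, u≡15; β=1, v≡7 (mod 17); (15|17)=+1, (7|17)=-1; sign (−1)^0·+1^1·-1^-1 = -1.
(a,b)_19: α=1, u≡15; β=1, v≡13 (mod 19); (15|19)=-1, (13|19)=-1; sign (−1)^1·-1^1·-1^1 = -1.
(a,b)_3: α=-1, u≡1; β=-2, v≡1 (mod 3); (1|3)=+1, (1|3)=+1; sign (−1)^0·+1^-2·+1^-1 = +1.
(a,b)_11: α=0, u≡6; β=1, v≡9 (mod 11); (6|11)=-1, (9|11)=+1; sign (−1)^0·-1^1·+1^0 = -1.
|Ram(-88179, -124355)| = 4, even; anisotropic at {11, 17, 19, ∞}.

[11, 17, 19, inf]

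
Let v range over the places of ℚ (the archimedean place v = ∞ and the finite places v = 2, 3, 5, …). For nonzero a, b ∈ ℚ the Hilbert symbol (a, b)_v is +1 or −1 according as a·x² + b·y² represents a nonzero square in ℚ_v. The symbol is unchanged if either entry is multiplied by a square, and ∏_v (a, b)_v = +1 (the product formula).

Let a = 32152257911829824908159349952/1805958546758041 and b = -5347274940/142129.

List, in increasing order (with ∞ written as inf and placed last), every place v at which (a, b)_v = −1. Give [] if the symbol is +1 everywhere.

Mod squares: a ≡ 67363, b ≡ -336815. Check v ∈ {∞, 2, 3, 5, 7, 13, 17, 19, 23, 29, 31, 41, 53}.
v=41: a=41^3·(≡38), b=41^1·(≡28) mod 41; (38|41)=-1, (28|41)=-1; (−1)^{3·1·20}·(-1)^1·(-1)^3 = +1.
v=∞: 67363 > 0 and -336815 < 0  ⇒  (a,b)_∞ = +1.
v=17: a=17^2·(≡1), b=17^0·(≡10) mod 17; (1|17)=+1, (10|17)=-1; (−1)^{2·0·8}·(+1)^0·(-1)^2 = +1.
v=7: a=7^4·(≡4), b=7^2·(≡1) mod 7; (4|7)=+1, (1|7)=+1; (−1)^{4·2·3}·(+1)^2·(+1)^4 = +1.
v=23: a=23^-2·(≡15), b=23^0·(≡10) mod 23; (15|23)=-1, (10|23)=-1; (−1)^{-2·0·11}·(-1)^0·(-1)^-2 = +1.
v=5: a=5^0·(≡2), b=5^1·(≡3) mod 5; (2|5)=-1, (3|5)=-1; (−1)^{0·1·2}·(-1)^1·(-1)^0 = -1.
v=2: v_2(a)=6, v_2(b)=2; units ≡ 3, 1 (mod 8); ε·ε+αω+βω = 1·0+6·0+2·1 ≡ 0  ⇒  (a,b)_2 = +1.
v=53: a=53^3·(≡28), b=53^1·(≡32) mod 53; (28|53)=+1, (32|53)=-1; (−1)^{3·1·26}·(+1)^1·(-1)^3 = -1.
v=19: a=19^2·(≡14), b=19^0·(≡6) mod 19; (14|19)=-1, (6|19)=+1; (−1)^{2·0·9}·(-1)^0·(+1)^2 = +1.
v=13: a=13^-6·(≡12), b=13^-2·(≡5) mod 13; (12|13)=+1, (5|13)=-1; (−1)^{-6·-2·6}·(+1)^-2·(-1)^-6 = +1.
v=31: a=31^3·(≡24), b=31^1·(≡10) mod 31; (24|31)=-1, (10|31)=+1; (−1)^{3·1·15}·(-1)^1·(+1)^3 = +1.
v=3: a=3^8·(≡1), b=3^4·(≡1) mod 3; (1|3)=+1, (1|3)=+1; (−1)^{8·4·1}·(+1)^4·(+1)^8 = +1.
v=29: a=29^-4·(≡22), b=29^-2·(≡6) mod 29; (22|29)=+1, (6|29)=+1; (−1)^{-4·-2·14}·(+1)^-2·(+1)^-4 = +1.
Ram(67363, -336815) = {5, 53}; no ℚ_5-point on the conic.

[5, 53]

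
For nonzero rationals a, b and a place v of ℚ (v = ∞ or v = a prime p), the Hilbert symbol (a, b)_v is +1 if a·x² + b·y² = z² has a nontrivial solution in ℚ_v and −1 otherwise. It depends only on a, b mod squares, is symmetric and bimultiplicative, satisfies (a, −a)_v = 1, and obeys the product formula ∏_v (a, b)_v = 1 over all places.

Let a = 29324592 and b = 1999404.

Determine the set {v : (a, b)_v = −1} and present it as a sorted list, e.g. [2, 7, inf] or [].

(a, b) ≡ (187, 51) mod (ℚ^×)²; places V = {2, 3, 11, 17, ∞}.
(a,b)_3: α=4, u≡1; β=5, v≡2 (mod 3); (1|3)=+1, (2|3)=-1; sign (−1)^0·+1^5·-1^4 = +1.
(a,b)_2: α=4, β=2; u≡3, v≡3 (mod 8); ε(u)ε(v)=1·1, αω(v)=4·1, βω(u)=2·1; sum ≡ 1  ⇒  -1.
(a,b)_11: α=3, u≡10; β=2, v≡2 (mod 11); (10|11)=-1, (2|11)=-1; sign (−1)^0·-1^2·-1^3 = -1.
(a,b)_∞: sgn(187)=+, sgn(51)=+, so +1.
(a,b)_17: α=1, u≡3; β=1, v≡6 (mod 17); (3|17)=-1, (6|17)=-1; sign (−1)^0·-1^1·-1^1 = +1.
(187, 51 / ℚ) ramifies at {2, 11}: a division algebra.

[2, 11]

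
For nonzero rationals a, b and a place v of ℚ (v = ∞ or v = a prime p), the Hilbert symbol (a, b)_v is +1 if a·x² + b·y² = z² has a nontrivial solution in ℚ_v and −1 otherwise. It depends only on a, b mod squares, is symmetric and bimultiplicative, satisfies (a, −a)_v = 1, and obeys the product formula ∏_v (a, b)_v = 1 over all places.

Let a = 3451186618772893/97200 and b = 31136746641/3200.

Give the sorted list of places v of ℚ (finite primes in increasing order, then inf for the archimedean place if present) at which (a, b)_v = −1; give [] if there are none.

[3, 11, 37, 43]

Mod squares: a ≡ 39, b ≡ 25936482. Check v ∈ {∞, 2, 3, 5, 7, 11, 13, 19, 37, 43}.
v=7: a=7^4·(≡2), b=7^4·(≡6) mod 7; (2|7)=+1, (6|7)=-1; (−1)^{4·4·3}·(+1)^4·(-1)^4 = +1.
v=3: a=3^-5·(≡1), b=3^1·(≡1) mod 3; (1|3)=+1, (1|3)=+1; (−1)^{-5·1·1}·(+1)^1·(+1)^-5 = -1.
v=∞: 39 > 0 and 25936482 > 0  ⇒  (a,b)_∞ = +1.
v=19: a=19^2·(≡4), b=19^1·(≡16) mod 19; (4|19)=+1, (16|19)=+1; (−1)^{2·1·9}·(+1)^1·(+1)^2 = +1.
v=2: v_2(a)=-4, v_2(b)=-7; units ≡ 7, 1 (mod 8); ε·ε+αω+βω = 1·0+-4·0+-7·0 ≡ 0  ⇒  (a,b)_2 = +1.
v=11: a=11^2·(≡7), b=11^1·(≡4) mod 11; (7|11)=-1, (4|11)=+1; (−1)^{2·1·5}·(-1)^1·(+1)^2 = -1.
v=5: a=5^-2·(≡1), b=5^-2·(≡2) mod 5; (1|5)=+1, (2|5)=-1; (−1)^{-2·-2·2}·(+1)^-2·(-1)^-2 = +1.
v=43: a=43^2·(≡20), b=43^1·(≡13) mod 43; (20|43)=-1, (13|43)=+1; (−1)^{2·1·21}·(-1)^1·(+1)^2 = -1.
v=37: a=37^2·(≡19), b=37^1·(≡10) mod 37; (19|37)=-1, (10|37)=+1; (−1)^{2·1·18}·(-1)^1·(+1)^2 = -1.
v=13: a=13^1·(≡9), b=13^1·(≡9) mod 13; (9|13)=+1, (9|13)=+1; (−1)^{1·1·6}·(+1)^1·(+1)^1 = +1.
(39, 25936482 / ℚ) ramifies at {3, 11, 37, 43}: a division algebra.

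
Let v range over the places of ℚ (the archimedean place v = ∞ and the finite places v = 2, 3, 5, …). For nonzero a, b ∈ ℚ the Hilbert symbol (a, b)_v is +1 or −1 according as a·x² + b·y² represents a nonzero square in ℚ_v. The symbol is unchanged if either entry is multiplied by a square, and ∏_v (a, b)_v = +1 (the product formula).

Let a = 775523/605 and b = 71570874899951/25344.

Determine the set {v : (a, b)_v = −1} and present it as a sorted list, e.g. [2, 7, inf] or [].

[7, 17]

Mod squares: a ≡ 1615, b ≡ 1309. Check v ∈ {∞, 2, 3, 5, 7, 11, 17, 19}.
v=7: a=7^4·(≡5), b=7^9·(≡6) mod 7; (5|7)=-1, (6|7)=-1; (−1)^{4·9·3}·(-1)^9·(-1)^4 = -1.
v=∞: 1615 > 0 and 1309 > 0  ⇒  (a,b)_∞ = +1.
v=19: a=19^1·(≡11), b=19^2·(≡4) mod 19; (11|19)=+1, (4|19)=+1; (−1)^{1·2·9}·(+1)^2·(+1)^1 = +1.
v=11: a=11^-2·(≡9), b=11^-1·(≡4) mod 11; (9|11)=+1, (4|11)=+1; (−1)^{-2·-1·5}·(+1)^-1·(+1)^-2 = +1.
v=3: a=3^0·(≡1), b=3^-2·(≡1) mod 3; (1|3)=+1, (1|3)=+1; (−1)^{0·-2·1}·(+1)^-2·(+1)^0 = +1.
v=5: a=5^-1·(≡3), b=5^0·(≡4) mod 5; (3|5)=-1, (4|5)=+1; (−1)^{-1·0·2}·(-1)^0·(+1)^-1 = +1.
v=2: v_2(a)=0, v_2(b)=-8; units ≡ 7, 5 (mod 8); ε·ε+αω+βω = 1·0+0·1+-8·0 ≡ 0  ⇒  (a,b)_2 = +1.
v=17: a=17^1·(≡11), b=17^3·(≡15) mod 17; (11|17)=-1, (15|17)=+1; (−1)^{1·3·8}·(-1)^3·(+1)^1 = -1.
(1615, 1309 / ℚ) ramifies at {7, 17}: a division algebra.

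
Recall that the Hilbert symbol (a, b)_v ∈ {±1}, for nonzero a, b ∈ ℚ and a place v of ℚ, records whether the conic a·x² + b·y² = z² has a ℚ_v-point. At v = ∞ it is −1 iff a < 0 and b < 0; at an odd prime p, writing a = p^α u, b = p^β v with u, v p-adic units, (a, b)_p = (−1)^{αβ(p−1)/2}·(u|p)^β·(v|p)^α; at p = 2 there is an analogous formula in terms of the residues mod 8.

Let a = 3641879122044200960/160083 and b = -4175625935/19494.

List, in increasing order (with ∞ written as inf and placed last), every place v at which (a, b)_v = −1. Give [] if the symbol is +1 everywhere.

Mod squares: a ≡ 58830, b ≡ -25053755610. Check v ∈ {∞, 2, 3, 5, 7, 11, 13, 17, 19, 37, 41, 47, 53}.
v=5: a=5^1·(≡4), b=5^1·(≡2) mod 5; (4|5)=+1, (2|5)=-1; (−1)^{1·1·2}·(+1)^1·(-1)^1 = -1.
v=47: a=47^2·(≡45), b=47^1·(≡42) mod 47; (45|47)=-1, (42|47)=+1; (−1)^{2·1·23}·(-1)^1·(+1)^2 = -1.
v=17: a=17^2·(≡12), b=17^1·(≡9) mod 17; (12|17)=-1, (9|17)=+1; (−1)^{2·1·8}·(-1)^1·(+1)^2 = -1.
v=7: a=7^-2·(≡4), b=7^0·(≡5) mod 7; (4|7)=+1, (5|7)=-1; (−1)^{-2·0·3}·(+1)^0·(-1)^-2 = +1.
v=∞: 58830 > 0 and -25053755610 < 0  ⇒  (a,b)_∞ = +1.
v=13: a=13^2·(≡8), b=13^1·(≡6) mod 13; (8|13)=-1, (6|13)=-1; (−1)^{2·1·6}·(-1)^1·(-1)^2 = -1.
v=41: a=41^2·(≡10), b=41^1·(≡15) mod 41; (10|41)=+1, (15|41)=-1; (−1)^{2·1·20}·(+1)^1·(-1)^2 = +1.
v=37: a=37^1·(≡7), b=37^1·(≡26) mod 37; (7|37)=+1, (26|37)=+1; (−1)^{1·1·18}·(+1)^1·(+1)^1 = +1.
v=3: a=3^-3·(≡2), b=3^-3·(≡2) mod 3; (2|3)=-1, (2|3)=-1; (−1)^{-3·-3·1}·(-1)^-3·(-1)^-3 = -1.
v=19: a=19^0·(≡9), b=19^-2·(≡13) mod 19; (9|19)=+1, (13|19)=-1; (−1)^{0·-2·9}·(+1)^-2·(-1)^0 = +1.
v=53: a=53^1·(≡18), b=53^1·(≡10) mod 53; (18|53)=-1, (10|53)=+1; (−1)^{1·1·26}·(-1)^1·(+1)^1 = -1.
v=2: v_2(a)=11, v_2(b)=-1; units ≡ 7, 3 (mod 8); ε·ε+αω+βω = 1·1+11·1+-1·0 ≡ 0  ⇒  (a,b)_2 = +1.
v=11: a=11^-2·(≡7), b=11^0·(≡7) mod 11; (7|11)=-1, (7|11)=-1; (−1)^{-2·0·5}·(-1)^0·(-1)^-2 = +1.
(58830, -25053755610 / ℚ) ramifies at {3, 5, 13, 17, 47, 53}: a division algebra.

[3, 5, 13, 17, 47, 53]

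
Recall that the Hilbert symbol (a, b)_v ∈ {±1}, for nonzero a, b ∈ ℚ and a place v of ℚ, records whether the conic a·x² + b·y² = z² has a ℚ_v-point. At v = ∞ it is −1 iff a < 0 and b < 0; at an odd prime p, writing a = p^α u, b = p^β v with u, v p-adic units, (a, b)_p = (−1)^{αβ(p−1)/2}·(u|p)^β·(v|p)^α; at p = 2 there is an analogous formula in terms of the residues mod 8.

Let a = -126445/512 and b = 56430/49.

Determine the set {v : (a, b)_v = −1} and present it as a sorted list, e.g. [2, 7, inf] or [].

[5, 19]

Mod squares: a ≡ -2090, b ≡ 6270. Check v ∈ {∞, 2, 3, 5, 7, 11, 19}.
v=2: v_2(a)=-9, v_2(b)=1; units ≡ 3, 7 (mod 8); ε·ε+αω+βω = 1·1+-9·0+1·1 ≡ 0  ⇒  (a,b)_2 = +1.
v=5: a=5^1·(≡3), b=5^1·(≡4) mod 5; (3|5)=-1, (4|5)=+1; (−1)^{1·1·2}·(-1)^1·(+1)^1 = -1.
v=3: a=3^0·(≡1), b=3^3·(≡2) mod 3; (1|3)=+1, (2|3)=-1; (−1)^{0·3·1}·(+1)^3·(-1)^0 = +1.
v=∞: -2090 < 0 and 6270 > 0  ⇒  (a,b)_∞ = +1.
v=19: a=19^1·(≡5), b=19^1·(≡4) mod 19; (5|19)=+1, (4|19)=+1; (−1)^{1·1·9}·(+1)^1·(+1)^1 = -1.
v=7: a=7^0·(≡3), b=7^-2·(≡3) mod 7; (3|7)=-1, (3|7)=-1; (−1)^{0·-2·3}·(-1)^-2·(-1)^0 = +1.
v=11: a=11^3·(≡8), b=11^1·(≡3) mod 11; (8|11)=-1, (3|11)=+1; (−1)^{3·1·5}·(-1)^1·(+1)^3 = +1.
(-2090, 6270 / ℚ) ramifies at {5, 19}: a division algebra.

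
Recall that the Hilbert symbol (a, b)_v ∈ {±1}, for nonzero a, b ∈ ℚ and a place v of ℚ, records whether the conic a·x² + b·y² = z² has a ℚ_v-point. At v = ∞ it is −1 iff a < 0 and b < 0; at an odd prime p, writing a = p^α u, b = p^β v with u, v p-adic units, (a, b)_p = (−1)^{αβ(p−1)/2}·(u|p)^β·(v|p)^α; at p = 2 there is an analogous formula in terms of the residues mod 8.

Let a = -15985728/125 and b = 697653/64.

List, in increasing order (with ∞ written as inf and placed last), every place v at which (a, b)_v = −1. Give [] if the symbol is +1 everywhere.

Mod squares: a ≡ -165, b ≡ 957. Check v ∈ {∞, 2, 3, 5, 11, 29}.
v=5: a=5^-3·(≡2), b=5^0·(≡2) mod 5; (2|5)=-1, (2|5)=-1; (−1)^{-3·0·2}·(-1)^0·(-1)^-3 = -1.
v=2: v_2(a)=6, v_2(b)=-6; units ≡ 3, 5 (mod 8); ε·ε+αω+βω = 1·0+6·1+-6·1 ≡ 0  ⇒  (a,b)_2 = +1.
v=29: a=29^2·(≡5), b=29^1·(≡22) mod 29; (5|29)=+1, (22|29)=+1; (−1)^{2·1·14}·(+1)^1·(+1)^2 = +1.
v=3: a=3^3·(≡2), b=3^7·(≡1) mod 3; (2|3)=-1, (1|3)=+1; (−1)^{3·7·1}·(-1)^7·(+1)^3 = +1.
v=11: a=11^1·(≡7), b=11^1·(≡7) mod 11; (7|11)=-1, (7|11)=-1; (−1)^{1·1·5}·(-1)^1·(-1)^1 = -1.
v=∞: -165 < 0 and 957 > 0  ⇒  (a,b)_∞ = +1.
(-165, 957 / ℚ) ramifies at {5, 11}: a division algebra.

[5, 11]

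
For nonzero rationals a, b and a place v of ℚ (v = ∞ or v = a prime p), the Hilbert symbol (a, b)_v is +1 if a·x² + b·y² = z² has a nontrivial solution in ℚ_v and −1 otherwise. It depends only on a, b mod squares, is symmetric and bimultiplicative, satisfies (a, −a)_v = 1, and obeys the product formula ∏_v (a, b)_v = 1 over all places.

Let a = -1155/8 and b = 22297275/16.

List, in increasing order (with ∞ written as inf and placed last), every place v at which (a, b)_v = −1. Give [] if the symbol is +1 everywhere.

[2, 7]

(a, b) ≡ (-2310, 91) mod (ℚ^×)²; places V = {2, 3, 5, 7, 11, 13, ∞}.
(a,b)_7: α=1, u≡3; β=1, v≡5 (mod 7); (3|7)=-1, (5|7)=-1; sign (−1)^1·-1^1·-1^1 = -1.
(a,b)_5: α=1, u≡3; β=2, v≡1 (mod 5); (3|5)=-1, (1|5)=+1; sign (−1)^0·-1^2·+1^1 = +1.
(a,b)_2: α=-3, β=-4; u≡5, v≡3 (mod 8); ε(u)ε(v)=0·1, αω(v)=-3·1, βω(u)=-4·1; sum ≡ 1  ⇒  -1.
(a,b)_13: α=0, u≡10; β=1, v≡11 (mod 13); (10|13)=+1, (11|13)=-1; sign (−1)^0·+1^1·-1^0 = +1.
(a,b)_∞: sgn(-2310)=−, sgn(91)=+, so +1.
(a,b)_11: α=1, u≡2; β=2, v≡5 (mod 11); (2|11)=-1, (5|11)=+1; sign (−1)^0·-1^2·+1^1 = +1.
(a,b)_3: α=1, u≡1; β=4, v≡1 (mod 3); (1|3)=+1, (1|3)=+1; sign (−1)^0·+1^4·+1^1 = +1.
(-2310, 91 / ℚ) ramifies at {2, 7}: a division algebra.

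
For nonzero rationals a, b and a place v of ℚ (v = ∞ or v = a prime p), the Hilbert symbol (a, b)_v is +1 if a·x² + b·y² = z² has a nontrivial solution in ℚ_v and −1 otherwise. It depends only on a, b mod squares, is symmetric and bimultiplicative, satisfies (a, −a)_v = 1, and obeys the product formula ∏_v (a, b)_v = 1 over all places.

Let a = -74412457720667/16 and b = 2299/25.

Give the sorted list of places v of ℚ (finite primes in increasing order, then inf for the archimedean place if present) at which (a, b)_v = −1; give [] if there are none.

(a, b) ≡ (-14078867, 19) mod (ℚ^×)²; places V = {2, 5, 11, 19, 31, 41, 53, ∞}.
(a,b)_41: α=1, u≡24; β=0, v≡28 (mod 41); (24|41)=-1, (28|41)=-1; sign (−1)^0·-1^0·-1^1 = -1.
(a,b)_53: α=1, u≡31; β=0, v≡22 (mod 53); (31|53)=-1, (22|53)=-1; sign (−1)^0·-1^0·-1^1 = -1.
(a,b)_19: α=3, u≡6; β=1, v≡17 (mod 19); (6|19)=+1, (17|19)=+1; sign (−1)^1·+1^1·+1^3 = -1.
(a,b)_2: α=-4, β=0; u≡5, v≡3 (mod 8); ε(u)ε(v)=0·1, αω(v)=-4·1, βω(u)=0·1; sum ≡ 0  ⇒  +1.
(a,b)_11: α=5, u≡10; β=2, v≡10 (mod 11); (10|11)=-1, (10|11)=-1; sign (−1)^0·-1^2·-1^5 = -1.
(a,b)_5: α=0, u≡3; β=-2, v≡4 (mod 5); (3|5)=-1, (4|5)=+1; sign (−1)^0·-1^-2·+1^0 = +1.
(a,b)_∞: sgn(-14078867)=−, sgn(19)=+, so +1.
(a,b)_31: α=1, u≡22; β=0, v≡25 (mod 31); (22|31)=-1, (25|31)=+1; sign (−1)^0·-1^0·+1^1 = +1.
Ram(-14078867, 19) = {11, 19, 41, 53}; no ℚ_11-point on the conic.

[11, 19, 41, 53]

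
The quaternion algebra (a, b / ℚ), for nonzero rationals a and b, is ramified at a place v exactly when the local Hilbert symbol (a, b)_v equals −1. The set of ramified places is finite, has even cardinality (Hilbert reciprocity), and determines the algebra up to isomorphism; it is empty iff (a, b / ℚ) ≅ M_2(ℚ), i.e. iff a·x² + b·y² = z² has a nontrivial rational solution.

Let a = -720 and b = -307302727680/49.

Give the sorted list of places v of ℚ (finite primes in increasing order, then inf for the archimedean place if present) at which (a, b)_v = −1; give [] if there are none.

Mod squares: a ≡ -5, b ≡ -2084030. Check v ∈ {∞, 2, 3, 5, 7, 13, 17, 23, 41}.
v=17: a=17^0·(≡11), b=17^1·(≡14) mod 17; (11|17)=-1, (14|17)=-1; (−1)^{0·1·8}·(-1)^1·(-1)^0 = -1.
v=∞: -5 < 0 and -2084030 < 0  ⇒  (a,b)_∞ = -1.
v=23: a=23^0·(≡16), b=23^1·(≡10) mod 23; (16|23)=+1, (10|23)=-1; (−1)^{0·1·11}·(+1)^1·(-1)^0 = +1.
v=7: a=7^0·(≡1), b=7^-2·(≡3) mod 7; (1|7)=+1, (3|7)=-1; (−1)^{0·-2·3}·(+1)^-2·(-1)^0 = +1.
v=5: a=5^1·(≡1), b=5^1·(≡1) mod 5; (1|5)=+1, (1|5)=+1; (−1)^{1·1·2}·(+1)^1·(+1)^1 = +1.
v=41: a=41^0·(≡18), b=41^1·(≡25) mod 41; (18|41)=+1, (25|41)=+1; (−1)^{0·1·20}·(+1)^1·(+1)^0 = +1.
v=2: v_2(a)=4, v_2(b)=15; units ≡ 3, 1 (mod 8); ε·ε+αω+βω = 1·0+4·0+15·1 ≡ 1  ⇒  (a,b)_2 = -1.
v=13: a=13^0·(≡8), b=13^1·(≡6) mod 13; (8|13)=-1, (6|13)=-1; (−1)^{0·1·6}·(-1)^1·(-1)^0 = -1.
v=3: a=3^2·(≡1), b=3^2·(≡1) mod 3; (1|3)=+1, (1|3)=+1; (−1)^{2·2·1}·(+1)^2·(+1)^2 = +1.
|Ram(-5, -2084030)| = 4, even; anisotropic at {2, 13, 17, ∞}.

[2, 13, 17, inf]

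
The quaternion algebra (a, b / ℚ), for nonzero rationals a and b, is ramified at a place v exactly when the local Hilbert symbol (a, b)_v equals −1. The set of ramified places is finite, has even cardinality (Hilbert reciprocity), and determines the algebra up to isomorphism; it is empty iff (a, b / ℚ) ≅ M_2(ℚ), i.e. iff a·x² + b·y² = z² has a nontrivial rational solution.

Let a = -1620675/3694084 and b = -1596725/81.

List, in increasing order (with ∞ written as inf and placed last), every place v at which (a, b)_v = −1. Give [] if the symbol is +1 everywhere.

(a, b) ≡ (-3, -221) mod (ℚ^×)²; places V = {2, 3, 5, 7, 13, 17, 31, ∞}.
(a,b)_31: α=-4, u≡9; β=0, v≡11 (mod 31); (9|31)=+1, (11|31)=-1; sign (−1)^0·+1^0·-1^-4 = +1.
(a,b)_3: α=3, u≡2; β=-4, v≡1 (mod 3); (2|3)=-1, (1|3)=+1; sign (−1)^0·-1^-4·+1^3 = +1.
(a,b)_13: α=0, u≡12; β=1, v≡4 (mod 13); (12|13)=+1, (4|13)=+1; sign (−1)^0·+1^1·+1^0 = +1.
(a,b)_7: α=4, u≡2; β=0, v≡6 (mod 7); (2|7)=+1, (6|7)=-1; sign (−1)^0·+1^0·-1^4 = +1.
(a,b)_2: α=-2, β=0; u≡5, v≡3 (mod 8); ε(u)ε(v)=0·1, αω(v)=-2·1, βω(u)=0·1; sum ≡ 0  ⇒  +1.
(a,b)_∞: sgn(-3)=−, sgn(-221)=−, so -1.
(a,b)_5: α=2, u≡2; β=2, v≡1 (mod 5); (2|5)=-1, (1|5)=+1; sign (−1)^0·-1^2·+1^2 = +1.
(a,b)_17: α=0, u≡3; β=3, v≡9 (mod 17); (3|17)=-1, (9|17)=+1; sign (−1)^0·-1^3·+1^0 = -1.
(-3, -221 / ℚ) ramifies at {17, ∞}: a division algebra.

[17, inf]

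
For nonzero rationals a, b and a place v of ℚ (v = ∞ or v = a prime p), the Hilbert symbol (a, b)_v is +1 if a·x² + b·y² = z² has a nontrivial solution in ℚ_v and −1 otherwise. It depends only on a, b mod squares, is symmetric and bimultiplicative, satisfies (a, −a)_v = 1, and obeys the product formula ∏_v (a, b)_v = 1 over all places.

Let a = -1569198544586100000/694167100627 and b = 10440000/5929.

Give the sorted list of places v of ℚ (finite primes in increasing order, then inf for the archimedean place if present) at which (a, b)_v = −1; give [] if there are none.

Mod squares: a ≡ -116870, b ≡ 29. Check v ∈ {∞, 2, 3, 5, 7, 11, 13, 29, 31, 37, 47}.
v=47: a=47^4·(≡20), b=47^0·(≡38) mod 47; (20|47)=-1, (38|47)=-1; (−1)^{4·0·23}·(-1)^0·(-1)^4 = +1.
v=7: a=7^-6·(≡4), b=7^-2·(≡2) mod 7; (4|7)=+1, (2|7)=+1; (−1)^{-6·-2·3}·(+1)^-2·(+1)^-6 = +1.
v=13: a=13^-1·(≡7), b=13^0·(≡12) mod 13; (7|13)=-1, (12|13)=+1; (−1)^{-1·0·6}·(-1)^0·(+1)^-1 = +1.
v=2: v_2(a)=5, v_2(b)=6; units ≡ 5, 5 (mod 8); ε·ε+αω+βω = 0·0+5·1+6·1 ≡ 1  ⇒  (a,b)_2 = -1.
v=11: a=11^-4·(≡9), b=11^-2·(≡2) mod 11; (9|11)=+1, (2|11)=-1; (−1)^{-4·-2·5}·(+1)^-2·(-1)^-4 = +1.
v=37: a=37^2·(≡6), b=37^0·(≡13) mod 37; (6|37)=-1, (13|37)=-1; (−1)^{2·0·18}·(-1)^0·(-1)^2 = +1.
v=31: a=31^-1·(≡15), b=31^0·(≡24) mod 31; (15|31)=-1, (24|31)=-1; (−1)^{-1·0·15}·(-1)^0·(-1)^-1 = -1.
v=5: a=5^5·(≡4), b=5^4·(≡1) mod 5; (4|5)=+1, (1|5)=+1; (−1)^{5·4·2}·(+1)^4·(+1)^5 = +1.
v=29: a=29^1·(≡24), b=29^1·(≡4) mod 29; (24|29)=+1, (4|29)=+1; (−1)^{1·1·14}·(+1)^1·(+1)^1 = +1.
v=3: a=3^4·(≡1), b=3^2·(≡2) mod 3; (1|3)=+1, (2|3)=-1; (−1)^{4·2·1}·(+1)^2·(-1)^4 = +1.
v=∞: -116870 < 0 and 29 > 0  ⇒  (a,b)_∞ = +1.
|Ram(-116870, 29)| = 2, even; anisotropic at {2, 31}.

[2, 31]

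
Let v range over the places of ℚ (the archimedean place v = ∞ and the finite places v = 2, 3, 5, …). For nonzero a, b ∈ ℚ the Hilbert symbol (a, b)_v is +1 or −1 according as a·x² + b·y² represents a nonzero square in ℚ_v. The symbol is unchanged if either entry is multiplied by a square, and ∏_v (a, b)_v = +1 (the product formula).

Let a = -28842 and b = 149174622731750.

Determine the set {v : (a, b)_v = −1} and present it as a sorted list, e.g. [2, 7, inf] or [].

Mod squares: a ≡ -28842, b ≡ 5270. Check v ∈ {∞, 2, 3, 5, 7, 11, 17, 19, 23, 31}.
v=11: a=11^1·(≡7), b=11^2·(≡3) mod 11; (7|11)=-1, (3|11)=+1; (−1)^{1·2·5}·(-1)^2·(+1)^1 = +1.
v=19: a=19^1·(≡2), b=19^2·(≡7) mod 19; (2|19)=-1, (7|19)=+1; (−1)^{1·2·9}·(-1)^2·(+1)^1 = +1.
v=31: a=31^0·(≡19), b=31^1·(≡30) mod 31; (19|31)=+1, (30|31)=-1; (−1)^{0·1·15}·(+1)^1·(-1)^0 = +1.
v=5: a=5^0·(≡3), b=5^3·(≡4) mod 5; (3|5)=-1, (4|5)=+1; (−1)^{0·3·2}·(-1)^3·(+1)^0 = -1.
v=17: a=17^0·(≡7), b=17^1·(≡13) mod 17; (7|17)=-1, (13|17)=+1; (−1)^{0·1·8}·(-1)^1·(+1)^0 = -1.
v=7: a=7^0·(≡5), b=7^2·(≡5) mod 7; (5|7)=-1, (5|7)=-1; (−1)^{0·2·3}·(-1)^2·(-1)^0 = +1.
v=2: v_2(a)=1, v_2(b)=1; units ≡ 3, 3 (mod 8); ε·ε+αω+βω = 1·1+1·1+1·1 ≡ 1  ⇒  (a,b)_2 = -1.
v=∞: -28842 < 0 and 5270 > 0  ⇒  (a,b)_∞ = +1.
v=23: a=23^1·(≡11), b=23^2·(≡3) mod 23; (11|23)=-1, (3|23)=+1; (−1)^{1·2·11}·(-1)^2·(+1)^1 = +1.
v=3: a=3^1·(≡1), b=3^0·(≡2) mod 3; (1|3)=+1, (2|3)=-1; (−1)^{1·0·1}·(+1)^0·(-1)^1 = -1.
(-28842, 5270 / ℚ) ramifies at {2, 3, 5, 17}: a division algebra.

[2, 3, 5, 17]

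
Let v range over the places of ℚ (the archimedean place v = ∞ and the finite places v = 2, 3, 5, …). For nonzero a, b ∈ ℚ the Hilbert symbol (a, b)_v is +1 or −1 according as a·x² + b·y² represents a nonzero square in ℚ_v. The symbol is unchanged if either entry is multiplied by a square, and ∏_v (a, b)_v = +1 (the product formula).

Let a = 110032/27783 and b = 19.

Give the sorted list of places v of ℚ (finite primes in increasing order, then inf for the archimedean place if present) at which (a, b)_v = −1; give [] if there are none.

[2, 7, 13, 19]

(a, b) ≡ (91, 19) mod (ℚ^×)²; places V = {2, 3, 7, 13, 19, 23, ∞}.
(a,b)_2: α=4, β=0; u≡3, v≡3 (mod 8); ε(u)ε(v)=1·1, αω(v)=4·1, βω(u)=0·1; sum ≡ 1  ⇒  -1.
(a,b)_13: α=1, u≡7; β=0, v≡6 (mod 13); (7|13)=-1, (6|13)=-1; sign (−1)^0·-1^0·-1^1 = -1.
(a,b)_7: α=-3, u≡5; β=0, v≡5 (mod 7); (5|7)=-1, (5|7)=-1; sign (−1)^0·-1^0·-1^-3 = -1.
(a,b)_19: α=0, u≡12; β=1, v≡1 (mod 19); (12|19)=-1, (1|19)=+1; sign (−1)^0·-1^1·+1^0 = -1.
(a,b)_∞: sgn(91)=+, sgn(19)=+, so +1.
(a,b)_3: α=-4, u≡1; β=0, v≡1 (mod 3); (1|3)=+1, (1|3)=+1; sign (−1)^0·+1^0·+1^-4 = +1.
(a,b)_23: α=2, u≡22; β=0, v≡19 (mod 23); (22|23)=-1, (19|23)=-1; sign (−1)^0·-1^0·-1^2 = +1.
|Ram(91, 19)| = 4, even; anisotropic at {2, 7, 13, 19}.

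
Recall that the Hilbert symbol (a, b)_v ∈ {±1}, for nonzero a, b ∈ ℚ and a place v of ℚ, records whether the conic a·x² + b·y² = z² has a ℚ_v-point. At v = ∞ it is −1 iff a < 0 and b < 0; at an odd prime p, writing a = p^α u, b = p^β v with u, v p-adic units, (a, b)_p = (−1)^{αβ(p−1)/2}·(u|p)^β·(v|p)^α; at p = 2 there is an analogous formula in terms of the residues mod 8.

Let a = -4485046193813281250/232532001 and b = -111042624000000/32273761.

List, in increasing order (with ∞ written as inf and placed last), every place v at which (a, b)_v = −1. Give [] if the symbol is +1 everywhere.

Mod squares: a ≡ -2, b ≡ -35409. Check v ∈ {∞, 2, 3, 5, 7, 11, 13, 17, 19, 23, 29, 37}.
v=5: a=5^8·(≡3), b=5^6·(≡4) mod 5; (3|5)=-1, (4|5)=+1; (−1)^{8·6·2}·(-1)^6·(+1)^8 = +1.
v=∞: -2 < 0 and -35409 < 0  ⇒  (a,b)_∞ = -1.
v=17: a=17^-2·(≡1), b=17^0·(≡16) mod 17; (1|17)=+1, (16|17)=+1; (−1)^{-2·0·8}·(+1)^0·(+1)^-2 = +1.
v=13: a=13^-2·(≡6), b=13^-2·(≡4) mod 13; (6|13)=-1, (4|13)=+1; (−1)^{-2·-2·6}·(-1)^-2·(+1)^-2 = +1.
v=37: a=37^2·(≡32), b=37^1·(≡17) mod 37; (32|37)=-1, (17|37)=-1; (−1)^{2·1·18}·(-1)^1·(-1)^2 = -1.
v=23: a=23^-2·(≡17), b=23^-2·(≡7) mod 23; (17|23)=-1, (7|23)=-1; (−1)^{-2·-2·11}·(-1)^-2·(-1)^-2 = +1.
v=11: a=11^2·(≡3), b=11^1·(≡5) mod 11; (3|11)=+1, (5|11)=+1; (−1)^{2·1·5}·(+1)^1·(+1)^2 = +1.
v=2: v_2(a)=1, v_2(b)=12; units ≡ 7, 7 (mod 8); ε·ε+αω+βω = 1·1+1·0+12·0 ≡ 1  ⇒  (a,b)_2 = -1.
v=19: a=19^0·(≡4), b=19^-2·(≡16) mod 19; (4|19)=+1, (16|19)=+1; (−1)^{0·-2·9}·(+1)^-2·(+1)^0 = +1.
v=7: a=7^2·(≡3), b=7^2·(≡2) mod 7; (3|7)=-1, (2|7)=+1; (−1)^{2·2·3}·(-1)^2·(+1)^2 = +1.
v=3: a=3^-2·(≡1), b=3^1·(≡2) mod 3; (1|3)=+1, (2|3)=-1; (−1)^{-2·1·1}·(+1)^1·(-1)^-2 = +1.
v=29: a=29^4·(≡8), b=29^1·(≡19) mod 29; (8|29)=-1, (19|29)=-1; (−1)^{4·1·14}·(-1)^1·(-1)^4 = -1.
|Ram(-2, -35409)| = 4, even; anisotropic at {2, 29, 37, ∞}.

[2, 29, 37, inf]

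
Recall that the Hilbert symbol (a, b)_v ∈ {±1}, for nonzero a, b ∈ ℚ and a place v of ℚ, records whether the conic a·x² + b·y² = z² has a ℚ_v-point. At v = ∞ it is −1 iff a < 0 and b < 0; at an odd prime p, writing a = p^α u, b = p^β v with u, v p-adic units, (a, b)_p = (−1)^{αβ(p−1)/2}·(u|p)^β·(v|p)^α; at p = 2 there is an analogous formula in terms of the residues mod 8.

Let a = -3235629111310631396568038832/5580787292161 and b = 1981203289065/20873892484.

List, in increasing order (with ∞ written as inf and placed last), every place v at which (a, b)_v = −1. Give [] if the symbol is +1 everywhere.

Mod squares: a ≡ -1547, b ≡ 36465. Check v ∈ {∞, 2, 3, 5, 7, 11, 13, 17, 23, 29, 31, 43, 47, 53}.
v=7: a=7^5·(≡6), b=7^2·(≡1) mod 7; (6|7)=-1, (1|7)=+1; (−1)^{5·2·3}·(-1)^2·(+1)^5 = +1.
v=29: a=29^-4·(≡27), b=29^-2·(≡18) mod 29; (27|29)=-1, (18|29)=-1; (−1)^{-4·-2·14}·(-1)^-2·(-1)^-4 = +1.
v=3: a=3^4·(≡1), b=3^9·(≡2) mod 3; (1|3)=+1, (2|3)=-1; (−1)^{4·9·1}·(+1)^9·(-1)^4 = +1.
v=53: a=53^-4·(≡38), b=53^-2·(≡37) mod 53; (38|53)=+1, (37|53)=+1; (−1)^{-4·-2·26}·(+1)^-2·(+1)^-4 = +1.
v=11: a=11^4·(≡9), b=11^1·(≡3) mod 11; (9|11)=+1, (3|11)=+1; (−1)^{4·1·5}·(+1)^1·(+1)^4 = +1.
v=47: a=47^0·(≡12), b=47^-2·(≡33) mod 47; (12|47)=+1, (33|47)=-1; (−1)^{0·-2·23}·(+1)^-2·(-1)^0 = +1.
v=43: a=43^2·(≡11), b=43^0·(≡38) mod 43; (11|43)=+1, (38|43)=+1; (−1)^{2·0·21}·(+1)^0·(+1)^2 = +1.
v=∞: -1547 < 0 and 36465 > 0  ⇒  (a,b)_∞ = +1.
v=23: a=23^2·(≡7), b=23^0·(≡11) mod 23; (7|23)=-1, (11|23)=-1; (−1)^{2·0·11}·(-1)^0·(-1)^2 = +1.
v=13: a=13^3·(≡5), b=13^3·(≡1) mod 13; (5|13)=-1, (1|13)=+1; (−1)^{3·3·6}·(-1)^3·(+1)^3 = -1.
v=2: v_2(a)=4, v_2(b)=-2; units ≡ 5, 1 (mod 8); ε·ε+αω+βω = 0·0+4·0+-2·1 ≡ 0  ⇒  (a,b)_2 = +1.
v=5: a=5^0·(≡3), b=5^1·(≡2) mod 5; (3|5)=-1, (2|5)=-1; (−1)^{0·1·2}·(-1)^1·(-1)^0 = -1.
v=17: a=17^3·(≡7), b=17^1·(≡12) mod 17; (7|17)=-1, (12|17)=-1; (−1)^{3·1·8}·(-1)^1·(-1)^3 = +1.
v=31: a=31^2·(≡21), b=31^0·(≡16) mod 31; (21|31)=-1, (16|31)=+1; (−1)^{2·0·15}·(-1)^0·(+1)^2 = +1.
|Ram(-1547, 36465)| = 2, even; anisotropic at {5, 13}.

[5, 13]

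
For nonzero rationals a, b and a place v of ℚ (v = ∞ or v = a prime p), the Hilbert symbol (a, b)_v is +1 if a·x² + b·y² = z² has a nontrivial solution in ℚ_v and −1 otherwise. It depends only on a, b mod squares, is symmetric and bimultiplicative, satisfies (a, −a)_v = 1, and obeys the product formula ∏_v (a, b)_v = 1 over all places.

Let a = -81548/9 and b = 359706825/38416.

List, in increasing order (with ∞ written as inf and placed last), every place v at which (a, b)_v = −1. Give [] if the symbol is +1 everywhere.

[19, 29]

(a, b) ≡ (-20387, 2193) mod (ℚ^×)²; places V = {2, 3, 5, 7, 17, 19, 29, 37, 43, ∞}.
(a,b)_5: α=0, u≡3; β=2, v≡3 (mod 5); (3|5)=-1, (3|5)=-1; sign (−1)^0·-1^2·-1^0 = +1.
(a,b)_3: α=-2, u≡1; β=9, v≡2 (mod 3); (1|3)=+1, (2|3)=-1; sign (−1)^0·+1^9·-1^-2 = +1.
(a,b)_7: α=0, u≡1; β=-4, v≡1 (mod 7); (1|7)=+1, (1|7)=+1; sign (−1)^0·+1^-4·+1^0 = +1.
(a,b)_2: α=2, β=-4; u≡5, v≡1 (mod 8); ε(u)ε(v)=0·0, αω(v)=2·0, βω(u)=-4·1; sum ≡ 0  ⇒  +1.
(a,b)_29: α=1, u≡13; β=0, v≡27 (mod 29); (13|29)=+1, (27|29)=-1; sign (−1)^0·+1^0·-1^1 = -1.
(a,b)_19: α=1, u≡15; β=0, v≡8 (mod 19); (15|19)=-1, (8|19)=-1; sign (−1)^0·-1^0·-1^1 = -1.
(a,b)_17: α=0, u≡2; β=1, v≡3 (mod 17); (2|17)=+1, (3|17)=-1; sign (−1)^0·+1^1·-1^0 = +1.
(a,b)_∞: sgn(-20387)=−, sgn(2193)=+, so +1.
(a,b)_37: α=1, u≡10; β=0, v≡4 (mod 37); (10|37)=+1, (4|37)=+1; sign (−1)^0·+1^0·+1^1 = +1.
(a,b)_43: α=0, u≡36; β=1, v≡26 (mod 43); (36|43)=+1, (26|43)=-1; sign (−1)^0·+1^1·-1^0 = +1.
(-20387, 2193 / ℚ) ramifies at {19, 29}: a division algebra.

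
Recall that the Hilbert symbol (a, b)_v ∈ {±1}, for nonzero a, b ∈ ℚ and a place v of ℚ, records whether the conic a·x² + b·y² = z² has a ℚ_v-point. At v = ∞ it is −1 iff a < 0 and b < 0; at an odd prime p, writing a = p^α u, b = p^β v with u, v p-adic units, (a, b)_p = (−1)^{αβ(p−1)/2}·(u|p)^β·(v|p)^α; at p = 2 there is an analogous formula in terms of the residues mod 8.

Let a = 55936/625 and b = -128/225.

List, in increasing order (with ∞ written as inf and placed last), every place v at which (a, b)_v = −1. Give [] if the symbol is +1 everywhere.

(a, b) ≡ (874, -2) mod (ℚ^×)²; places V = {2, 3, 5, 19, 23, ∞}.
(a,b)_2: α=7, β=7; u≡5, v≡7 (mod 8); ε(u)ε(v)=0·1, αω(v)=7·0, βω(u)=7·1; sum ≡ 1  ⇒  -1.
(a,b)_23: α=1, u≡10; β=0, v≡21 (mod 23); (10|23)=-1, (21|23)=-1; sign (−1)^0·-1^0·-1^1 = -1.
(a,b)_19: α=1, u≡10; β=0, v≡11 (mod 19); (10|19)=-1, (11|19)=+1; sign (−1)^0·-1^0·+1^1 = +1.
(a,b)_∞: sgn(874)=+, sgn(-2)=−, so +1.
(a,b)_5: α=-4, u≡1; β=-2, v≡3 (mod 5); (1|5)=+1, (3|5)=-1; sign (−1)^0·+1^-2·-1^-4 = +1.
(a,b)_3: α=0, u≡1; β=-2, v≡1 (mod 3); (1|3)=+1, (1|3)=+1; sign (−1)^0·+1^-2·+1^0 = +1.
(874, -2 / ℚ) ramifies at {2, 23}: a division algebra.

[2, 23]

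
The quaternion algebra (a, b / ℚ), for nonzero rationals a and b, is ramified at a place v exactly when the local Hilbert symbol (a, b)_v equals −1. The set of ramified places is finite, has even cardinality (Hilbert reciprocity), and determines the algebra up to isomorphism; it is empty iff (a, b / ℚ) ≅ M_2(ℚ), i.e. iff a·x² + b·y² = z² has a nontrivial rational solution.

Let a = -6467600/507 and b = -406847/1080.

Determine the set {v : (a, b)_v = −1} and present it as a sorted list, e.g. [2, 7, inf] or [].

Mod squares: a ≡ -48507, b ≡ -690. Check v ∈ {∞, 2, 3, 5, 7, 13, 19, 23, 37}.
v=5: a=5^2·(≡3), b=5^-1·(≡3) mod 5; (3|5)=-1, (3|5)=-1; (−1)^{2·-1·2}·(-1)^-1·(-1)^2 = -1.
v=19: a=19^1·(≡12), b=19^2·(≡2) mod 19; (12|19)=-1, (2|19)=-1; (−1)^{1·2·9}·(-1)^2·(-1)^1 = -1.
v=2: v_2(a)=4, v_2(b)=-3; units ≡ 5, 7 (mod 8); ε·ε+αω+βω = 0·1+4·0+-3·1 ≡ 1  ⇒  (a,b)_2 = -1.
v=13: a=13^-2·(≡10), b=13^0·(≡1) mod 13; (10|13)=+1, (1|13)=+1; (−1)^{-2·0·6}·(+1)^0·(+1)^-2 = +1.
v=7: a=7^0·(≡5), b=7^2·(≡3) mod 7; (5|7)=-1, (3|7)=-1; (−1)^{0·2·3}·(-1)^2·(-1)^0 = +1.
v=3: a=3^-1·(≡1), b=3^-3·(≡1) mod 3; (1|3)=+1, (1|3)=+1; (−1)^{-1·-3·1}·(+1)^-3·(+1)^-1 = -1.
v=23: a=23^1·(≡21), b=23^1·(≡2) mod 23; (21|23)=-1, (2|23)=+1; (−1)^{1·1·11}·(-1)^1·(+1)^1 = +1.
v=37: a=37^1·(≡28), b=37^0·(≡6) mod 37; (28|37)=+1, (6|37)=-1; (−1)^{1·0·18}·(+1)^0·(-1)^1 = -1.
v=∞: -48507 < 0 and -690 < 0  ⇒  (a,b)_∞ = -1.
Ram(-48507, -690) = {2, 3, 5, 19, 37, ∞}; no ℚ_2-point on the conic.

[2, 3, 5, 19, 37, inf]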